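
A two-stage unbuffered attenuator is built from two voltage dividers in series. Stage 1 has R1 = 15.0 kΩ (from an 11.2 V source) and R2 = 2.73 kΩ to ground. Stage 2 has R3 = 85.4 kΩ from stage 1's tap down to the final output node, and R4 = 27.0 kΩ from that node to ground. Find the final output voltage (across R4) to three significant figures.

Stage 2 presents R3+R4 = 112.4 kΩ as a load on stage 1's tap.
Stage 1's lower leg becomes R2‖(R3+R4) = 2.665 kΩ, so V_mid = 11.2 × 2.665/17.67 = 1.690 V.
Stage 2 is itself unloaded: V_out = V_mid × R4/(R3+R4) = 1.690 × 27.0/112.4 = 0.406 V.

V_out ≈ 0.406 V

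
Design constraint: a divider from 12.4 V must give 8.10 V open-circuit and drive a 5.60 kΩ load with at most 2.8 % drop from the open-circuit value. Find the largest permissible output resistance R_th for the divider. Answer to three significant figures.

R_th ≤ 161 Ω

Loading drop = R_th/(R_th + R_L) ≤ 0.0280, so R_th ≤ R_L · ε/(1−ε) = 5.60 kΩ × 0.0280/0.9720 = 161 Ω.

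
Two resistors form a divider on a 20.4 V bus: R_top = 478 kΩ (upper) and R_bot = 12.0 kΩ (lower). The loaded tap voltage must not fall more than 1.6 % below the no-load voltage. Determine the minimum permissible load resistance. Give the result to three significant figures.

R_L(min) ≈ 720 kΩ

Output resistance R_th = R_top‖R_bot = (478 × 12.0)/490.0 = 11.71 kΩ.
The fractional drop is R_th/(R_th + R_L); requiring this ≤ 0.0160 gives R_L ≥ R_th(1/0.0160 − 1) = 11.71 × 61.50 = 720 kΩ.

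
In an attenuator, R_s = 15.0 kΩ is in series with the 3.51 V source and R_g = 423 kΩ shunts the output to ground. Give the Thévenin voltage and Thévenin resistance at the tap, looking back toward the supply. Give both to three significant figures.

V_th is the open-circuit tap voltage: 3.51 × 423/(15.0 + 423) = 3.39 V.
With the supply zeroed, R_s and R_g appear in parallel from the tap: R_th = R_s‖R_g = (15.0 × 423)/438.0 = 14.5 kΩ.

V_th = 3.39 V, R_th = 14.5 kΩ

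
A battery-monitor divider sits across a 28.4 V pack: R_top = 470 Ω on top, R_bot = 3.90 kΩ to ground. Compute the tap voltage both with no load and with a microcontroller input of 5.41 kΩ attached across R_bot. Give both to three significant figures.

Open-circuit: V = 28.4 × 3900/(470 + 3900) = 25.3 V.
With the load, R_bot becomes R_bot‖R_L = 2266 Ω, so V = 28.4 × 2266/2736 = 23.5 V.

Unloaded: 25.3 V; loaded: 23.5 V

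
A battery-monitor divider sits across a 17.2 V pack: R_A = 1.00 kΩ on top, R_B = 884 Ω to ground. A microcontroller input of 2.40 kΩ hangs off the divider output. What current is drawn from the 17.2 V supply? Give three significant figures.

I ≈ 10.4 mA

R_B‖R_L = 646.0 Ω, so the source sees R_A + R_B‖R_L = 1646 Ω.
I = 17.2 V / 1646 Ω = 10.4 mA.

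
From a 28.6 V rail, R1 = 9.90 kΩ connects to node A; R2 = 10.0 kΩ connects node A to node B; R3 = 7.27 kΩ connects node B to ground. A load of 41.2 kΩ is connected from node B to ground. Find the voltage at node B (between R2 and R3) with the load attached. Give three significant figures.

At node B, R3 is in parallel with the load: R3‖R_L = 6.180 kΩ.
Below node A the resistance is R2 + (R3‖R_L) = 16.18 kΩ, so V_A = 28.6 × 16.18/26.08 = 17.74 V.
Then V_B = V_A × (R3‖R_L)/(R2 + R3‖R_L) = 17.74 × 6.180/16.18 = 6.78 V.

V ≈ 6.78 V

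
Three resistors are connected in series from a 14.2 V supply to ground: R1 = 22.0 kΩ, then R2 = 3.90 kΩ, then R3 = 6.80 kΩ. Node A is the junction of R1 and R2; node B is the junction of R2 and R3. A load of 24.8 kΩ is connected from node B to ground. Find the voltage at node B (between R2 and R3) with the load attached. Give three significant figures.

At node B, R3 is in parallel with the load: R3‖R_L = 5.337 kΩ.
Below node A the resistance is R2 + (R3‖R_L) = 9.237 kΩ, so V_A = 14.2 × 9.237/31.24 = 4.199 V.
Then V_B = V_A × (R3‖R_L)/(R2 + R3‖R_L) = 4.199 × 5.337/9.237 = 2.43 V.

V ≈ 2.43 V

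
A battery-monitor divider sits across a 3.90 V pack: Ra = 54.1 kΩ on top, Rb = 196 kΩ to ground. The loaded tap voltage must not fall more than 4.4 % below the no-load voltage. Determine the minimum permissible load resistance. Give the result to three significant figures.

Output resistance R_th = Ra‖Rb = (54.1 × 196)/250.1 = 42.40 kΩ.
The fractional drop is R_th/(R_th + R_L); requiring this ≤ 0.0440 gives R_L ≥ R_th(1/0.0440 − 1) = 42.40 × 21.73 = 921 kΩ.

R_L(min) ≈ 921 kΩ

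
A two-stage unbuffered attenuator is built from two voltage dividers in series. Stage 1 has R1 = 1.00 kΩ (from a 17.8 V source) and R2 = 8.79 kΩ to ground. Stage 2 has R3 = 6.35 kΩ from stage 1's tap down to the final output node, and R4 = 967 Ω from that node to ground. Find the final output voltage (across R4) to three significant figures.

V_out ≈ 1.88 V

Stage 2 presents R3+R4 = 7317 Ω as a load on stage 1's tap.
Stage 1's lower leg becomes R2‖(R3+R4) = 3993 Ω, so V_mid = 17.8 × 3993/4993 = 14.24 V.
Stage 2 is itself unloaded: V_out = V_mid × R4/(R3+R4) = 14.24 × 967/7317 = 1.88 V.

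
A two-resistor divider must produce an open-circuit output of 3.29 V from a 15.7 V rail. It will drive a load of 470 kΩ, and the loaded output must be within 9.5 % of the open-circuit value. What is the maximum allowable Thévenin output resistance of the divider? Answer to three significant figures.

Loading drop = R_th/(R_th + R_L) ≤ 0.0950, so R_th ≤ R_L · ε/(1−ε) = 470 kΩ × 0.0950/0.9050 = 49.3 kΩ.
(Any R1, R2 with R2/(R1+R2) = 0.210 and R1‖R2 ≤ 49.3 kΩ will meet the spec.)

R_th ≤ 49.3 kΩ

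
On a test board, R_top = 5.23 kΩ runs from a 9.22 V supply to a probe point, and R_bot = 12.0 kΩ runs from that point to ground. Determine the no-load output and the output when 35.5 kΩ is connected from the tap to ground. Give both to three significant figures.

Open-circuit: V = 9.22 × 12.0/(5.23 + 12.0) = 6.42 V.
With the load, R_bot becomes R_bot‖R_L = 8.968 kΩ, so V = 9.22 × 8.968/14.20 = 5.82 V.

Unloaded: 6.42 V; loaded: 5.82 V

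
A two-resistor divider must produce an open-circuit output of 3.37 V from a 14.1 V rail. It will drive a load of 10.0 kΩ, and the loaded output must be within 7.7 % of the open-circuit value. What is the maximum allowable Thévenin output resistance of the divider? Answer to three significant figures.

Loading drop = R_th/(R_th + R_L) ≤ 0.0770, so R_th ≤ R_L · ε/(1−ε) = 10.0 kΩ × 0.0770/0.9230 = 834 Ω.
(Any R1, R2 with R2/(R1+R2) = 0.239 and R1‖R2 ≤ 834 Ω will meet the spec.)

R_th ≤ 834 Ω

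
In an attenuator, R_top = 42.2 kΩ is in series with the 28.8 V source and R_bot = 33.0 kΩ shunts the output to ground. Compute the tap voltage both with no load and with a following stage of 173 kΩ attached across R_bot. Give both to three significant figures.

Unloaded: 12.6 V; loaded: 11.4 V

Open-circuit: V = 28.8 × 33.0/(42.2 + 33.0) = 12.6 V.
With the load, R_bot becomes R_bot‖R_L = 27.71 kΩ, so V = 28.8 × 27.71/69.91 = 11.4 V.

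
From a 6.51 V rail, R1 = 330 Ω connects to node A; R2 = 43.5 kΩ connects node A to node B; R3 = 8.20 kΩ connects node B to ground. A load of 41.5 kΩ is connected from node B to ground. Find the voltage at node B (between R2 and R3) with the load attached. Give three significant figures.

At node B, R3 is in parallel with the load: R3‖R_L = 6847 Ω.
Below node A the resistance is R2 + (R3‖R_L) = 50350 Ω, so V_A = 6.51 × 50350/50680 = 6.468 V.
Then V_B = V_A × (R3‖R_L)/(R2 + R3‖R_L) = 6.468 × 6847/50350 = 0.880 V.

V ≈ 0.880 V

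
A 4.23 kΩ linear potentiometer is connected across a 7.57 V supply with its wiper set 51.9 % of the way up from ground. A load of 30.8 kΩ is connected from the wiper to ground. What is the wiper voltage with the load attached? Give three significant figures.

The wiper splits the pot into (1−α)R = 2.035 kΩ above and αR = 2.195 kΩ below.
Lower section ‖ load = 2.049 kΩ.
V_wiper = 7.57 × 2.049/(2.035 + 2.049) = 3.80 V.

V ≈ 3.80 V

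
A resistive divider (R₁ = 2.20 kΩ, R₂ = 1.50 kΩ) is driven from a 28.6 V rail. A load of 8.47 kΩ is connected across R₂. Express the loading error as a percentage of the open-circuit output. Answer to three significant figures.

9.53 %

Unloaded V = 28.6 × 1.50/3.700 = 11.595 V.
Loaded: R₂‖R_L = 1.274 kΩ, giving V = 28.6 × 1.274/3.474 = 10.490 V.
Drop = (11.595 − 10.490) / 11.595 = 9.53 %.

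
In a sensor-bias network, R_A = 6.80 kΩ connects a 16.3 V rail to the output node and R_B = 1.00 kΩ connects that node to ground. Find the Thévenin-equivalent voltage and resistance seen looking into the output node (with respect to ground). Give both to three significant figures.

V_th = 2.09 V, R_th = 872 Ω

V_th is the open-circuit tap voltage: 16.3 × 1.00/(6.80 + 1.00) = 2.09 V.
With the supply zeroed, R_A and R_B appear in parallel from the tap: R_th = R_A‖R_B = (6.80 × 1.00)/7.800 = 872 Ω.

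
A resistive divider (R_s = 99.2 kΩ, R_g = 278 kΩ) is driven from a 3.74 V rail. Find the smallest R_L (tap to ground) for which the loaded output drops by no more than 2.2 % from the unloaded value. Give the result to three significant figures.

R_L(min) ≈ 3.25 MΩ

Output resistance R_th = R_s‖R_g = (99.2 × 278)/377.2 = 73.11 kΩ.
The fractional drop is R_th/(R_th + R_L); requiring this ≤ 0.0220 gives R_L ≥ R_th(1/0.0220 − 1) = 73.11 × 44.45 = 3.25 MΩ.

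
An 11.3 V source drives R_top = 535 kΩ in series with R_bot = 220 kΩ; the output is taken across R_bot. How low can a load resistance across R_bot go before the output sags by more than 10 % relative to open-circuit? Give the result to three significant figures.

Output resistance R_th = R_top‖R_bot = (535 × 220)/755.0 = 155.9 kΩ.
The fractional drop is R_th/(R_th + R_L); requiring this ≤ 0.100 gives R_L ≥ R_th(1/0.100 − 1) = 155.9 × 9.000 = 1.40 MΩ.

R_L(min) ≈ 1.40 MΩ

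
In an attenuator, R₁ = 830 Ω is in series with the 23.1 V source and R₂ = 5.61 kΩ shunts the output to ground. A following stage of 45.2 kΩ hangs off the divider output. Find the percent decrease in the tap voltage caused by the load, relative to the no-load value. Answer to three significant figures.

1.57 %

The divider's output (Thévenin) resistance is R₁‖R₂ = 723.0 Ω.
Fractional drop under load = R_th/(R_th + R_L) = 723.0 / (723.0 + 45200) = 0.01574.
So the output falls by 1.57 %.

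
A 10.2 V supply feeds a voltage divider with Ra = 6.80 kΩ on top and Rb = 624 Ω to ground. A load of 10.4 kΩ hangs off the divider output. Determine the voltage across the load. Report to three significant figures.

The load sits in parallel with Rb: Rb‖R_L = (624 × 10400) / (624 + 10400) = 588.7 Ω.
V_out = 10.2 × 588.7 / (6800 + 588.7) = 10.2 × 588.7/7389 = 0.813 V.

V_out ≈ 0.813 V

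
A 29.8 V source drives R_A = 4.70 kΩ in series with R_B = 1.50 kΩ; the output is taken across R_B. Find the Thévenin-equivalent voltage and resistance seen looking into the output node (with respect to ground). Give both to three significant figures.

V_th is the open-circuit tap voltage: 29.8 × 1.50/(4.70 + 1.50) = 7.21 V.
With the supply zeroed, R_A and R_B appear in parallel from the tap: R_th = R_A‖R_B = (4.70 × 1.50)/6.200 = 1.14 kΩ.

V_th = 7.21 V, R_th = 1.14 kΩ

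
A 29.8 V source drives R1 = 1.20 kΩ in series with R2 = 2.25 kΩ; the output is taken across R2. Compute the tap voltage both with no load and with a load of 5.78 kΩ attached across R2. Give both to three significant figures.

Unloaded: 19.4 V; loaded: 17.1 V

Open-circuit: V = 29.8 × 2.25/(1.20 + 2.25) = 19.4 V.
With the load, R2 becomes R2‖R_L = 1.620 kΩ, so V = 29.8 × 1.620/2.820 = 17.1 V.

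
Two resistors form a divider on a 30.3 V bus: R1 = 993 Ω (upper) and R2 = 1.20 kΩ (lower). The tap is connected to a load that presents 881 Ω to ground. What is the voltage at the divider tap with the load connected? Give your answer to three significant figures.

The load sits in parallel with R2: R2‖R_L = (1200 × 881) / (1200 + 881) = 508.0 Ω.
V_out = 30.3 × 508.0 / (993 + 508.0) = 30.3 × 508.0/1501 = 10.3 V.
(Unloaded it would have been 16.6 V.)

V_out ≈ 10.3 V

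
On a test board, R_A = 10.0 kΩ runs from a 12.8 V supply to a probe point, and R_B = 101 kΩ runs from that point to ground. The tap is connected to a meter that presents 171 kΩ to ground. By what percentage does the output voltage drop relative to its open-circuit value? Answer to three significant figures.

5.05 %

The divider's output (Thévenin) resistance is R_A‖R_B = 9.099 kΩ.
Fractional drop under load = R_th/(R_th + R_L) = 9.099 / (9.099 + 171) = 0.05052.
So the output falls by 5.05 %.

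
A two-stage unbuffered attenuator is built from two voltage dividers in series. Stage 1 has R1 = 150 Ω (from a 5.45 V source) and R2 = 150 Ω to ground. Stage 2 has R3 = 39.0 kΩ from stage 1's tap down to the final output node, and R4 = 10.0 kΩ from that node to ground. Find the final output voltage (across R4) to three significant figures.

Stage 2 presents R3+R4 = 49000 Ω as a load on stage 1's tap.
Stage 1's lower leg becomes R2‖(R3+R4) = 149.5 Ω, so V_mid = 5.45 × 149.5/299.5 = 2.721 V.
Stage 2 is itself unloaded: V_out = V_mid × R4/(R3+R4) = 2.721 × 10000/49000 = 0.555 V.

V_out ≈ 0.555 V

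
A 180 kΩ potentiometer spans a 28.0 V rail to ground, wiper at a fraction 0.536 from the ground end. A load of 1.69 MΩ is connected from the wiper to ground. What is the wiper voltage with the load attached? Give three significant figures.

The wiper splits the pot into (1−α)R = 83.52 kΩ above and αR = 96.48 kΩ below.
Lower section ‖ load = 91.27 kΩ.
V_wiper = 28.0 × 91.27/(83.52 + 91.27) = 14.6 V.

V ≈ 14.6 V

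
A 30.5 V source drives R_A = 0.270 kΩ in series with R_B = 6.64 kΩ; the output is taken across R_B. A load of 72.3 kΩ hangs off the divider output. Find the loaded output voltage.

The load sits in parallel with R_B: R_B‖R_L = (6640 × 72300) / (6640 + 72300) = 6081 Ω.
V_out = 30.5 × 6081 / (270 + 6081) = 30.5 × 6081/6351 = 29.2 V.

V_out ≈ 29.2 V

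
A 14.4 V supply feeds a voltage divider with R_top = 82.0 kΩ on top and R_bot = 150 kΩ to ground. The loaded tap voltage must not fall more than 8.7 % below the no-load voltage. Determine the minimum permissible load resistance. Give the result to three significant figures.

R_L(min) ≈ 556 kΩ

Output resistance R_th = R_top‖R_bot = (82.0 × 150)/232.0 = 53.02 kΩ.
The fractional drop is R_th/(R_th + R_L); requiring this ≤ 0.0870 gives R_L ≥ R_th(1/0.0870 − 1) = 53.02 × 10.49 = 556 kΩ.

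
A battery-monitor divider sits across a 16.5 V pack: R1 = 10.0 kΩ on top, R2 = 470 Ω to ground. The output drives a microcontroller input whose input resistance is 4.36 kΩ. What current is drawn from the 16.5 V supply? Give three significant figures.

R2‖R_L = 424.3 Ω, so the source sees R1 + R2‖R_L = 10420 Ω.
I = 16.5 V / 10420 Ω = 1.58 mA.

I ≈ 1.58 mA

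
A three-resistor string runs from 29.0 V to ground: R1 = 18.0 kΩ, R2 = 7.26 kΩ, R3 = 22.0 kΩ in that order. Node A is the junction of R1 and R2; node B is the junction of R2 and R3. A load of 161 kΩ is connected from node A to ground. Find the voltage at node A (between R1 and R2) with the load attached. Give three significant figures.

V ≈ 16.8 V

Below node A the series string R2+R3 = 29.26 kΩ sits in parallel with the 161 kΩ load: 24.76 kΩ.
V_A = 29.0 × 24.76/(18.0 + 24.76) = 16.8 V.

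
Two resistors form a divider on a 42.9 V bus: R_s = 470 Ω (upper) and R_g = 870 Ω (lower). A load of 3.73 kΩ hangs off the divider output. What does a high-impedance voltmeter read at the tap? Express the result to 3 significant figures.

The load sits in parallel with R_g: R_g‖R_L = (870 × 3730) / (870 + 3730) = 705.5 Ω.
V_out = 42.9 × 705.5 / (470 + 705.5) = 42.9 × 705.5/1175 = 25.7 V.

V_out ≈ 25.7 V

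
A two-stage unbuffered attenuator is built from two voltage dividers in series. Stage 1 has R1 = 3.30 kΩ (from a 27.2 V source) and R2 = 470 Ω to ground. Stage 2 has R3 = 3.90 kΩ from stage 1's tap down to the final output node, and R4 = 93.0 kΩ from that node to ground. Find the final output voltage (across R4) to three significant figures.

Stage 2 presents R3+R4 = 96900 Ω as a load on stage 1's tap.
Stage 1's lower leg becomes R2‖(R3+R4) = 467.7 Ω, so V_mid = 27.2 × 467.7/3768 = 3.377 V.
Stage 2 is itself unloaded: V_out = V_mid × R4/(R3+R4) = 3.377 × 93000/96900 = 3.24 V.

V_out ≈ 3.24 V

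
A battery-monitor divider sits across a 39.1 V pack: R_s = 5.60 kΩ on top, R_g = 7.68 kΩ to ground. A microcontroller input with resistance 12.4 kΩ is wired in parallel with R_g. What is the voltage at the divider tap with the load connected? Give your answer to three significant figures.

V_out ≈ 17.9 V

The load sits in parallel with R_g: R_g‖R_L = (7.68 × 12.4) / (7.68 + 12.4) = 4.743 kΩ.
V_out = 39.1 × 4.743 / (5.60 + 4.743) = 39.1 × 4.743/10.34 = 17.9 V.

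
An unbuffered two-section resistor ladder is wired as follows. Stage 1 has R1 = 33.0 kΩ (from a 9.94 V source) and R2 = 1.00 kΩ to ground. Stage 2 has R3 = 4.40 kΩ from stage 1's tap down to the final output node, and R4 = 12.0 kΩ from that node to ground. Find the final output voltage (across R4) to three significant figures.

V_out ≈ 0.202 V

Stage 2 presents R3+R4 = 16.40 kΩ as a load on stage 1's tap.
Stage 1's lower leg becomes R2‖(R3+R4) = 0.9425 kΩ, so V_mid = 9.94 × 0.9425/33.94 = 0.2760 V.
Stage 2 is itself unloaded: V_out = V_mid × R4/(R3+R4) = 0.2760 × 12.0/16.40 = 0.202 V.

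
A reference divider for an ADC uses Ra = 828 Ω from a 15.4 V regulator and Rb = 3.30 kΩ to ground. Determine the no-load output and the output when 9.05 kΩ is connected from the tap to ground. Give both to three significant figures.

Unloaded: 12.3 V; loaded: 11.5 V

Open-circuit: V = 15.4 × 3300/(828 + 3300) = 12.3 V.
With the load, Rb becomes Rb‖R_L = 2418 Ω, so V = 15.4 × 2418/3246 = 11.5 V.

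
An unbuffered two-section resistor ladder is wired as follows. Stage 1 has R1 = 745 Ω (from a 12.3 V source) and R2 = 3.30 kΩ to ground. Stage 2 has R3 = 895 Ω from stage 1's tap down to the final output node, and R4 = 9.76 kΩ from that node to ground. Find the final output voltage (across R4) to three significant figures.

V_out ≈ 8.70 V

Stage 2 presents R3+R4 = 10660 Ω as a load on stage 1's tap.
Stage 1's lower leg becomes R2‖(R3+R4) = 2520 Ω, so V_mid = 12.3 × 2520/3265 = 9.493 V.
Stage 2 is itself unloaded: V_out = V_mid × R4/(R3+R4) = 9.493 × 9760/10660 = 8.70 V.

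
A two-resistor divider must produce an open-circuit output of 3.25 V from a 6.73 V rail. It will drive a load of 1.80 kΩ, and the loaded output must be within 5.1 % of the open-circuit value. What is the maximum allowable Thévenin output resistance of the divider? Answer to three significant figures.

R_th ≤ 96.7 Ω

Loading drop = R_th/(R_th + R_L) ≤ 0.0510, so R_th ≤ R_L · ε/(1−ε) = 1.80 kΩ × 0.0510/0.9490 = 96.7 Ω.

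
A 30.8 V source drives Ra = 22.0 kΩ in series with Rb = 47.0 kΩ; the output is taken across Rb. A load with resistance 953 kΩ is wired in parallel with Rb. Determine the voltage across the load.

The load sits in parallel with Rb: Rb‖R_L = (47.0 × 953) / (47.0 + 953) = 44.79 kΩ.
V_out = 30.8 × 44.79 / (22.0 + 44.79) = 30.8 × 44.79/66.79 = 20.7 V.

V_out ≈ 20.7 V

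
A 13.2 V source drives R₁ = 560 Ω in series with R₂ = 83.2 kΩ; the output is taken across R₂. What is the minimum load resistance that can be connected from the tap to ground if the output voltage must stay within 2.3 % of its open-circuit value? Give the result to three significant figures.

R_L(min) ≈ 23.6 kΩ

Output resistance R_th = R₁‖R₂ = (560 × 83200)/83760 = 556.3 Ω.
The fractional drop is R_th/(R_th + R_L); requiring this ≤ 0.0230 gives R_L ≥ R_th(1/0.0230 − 1) = 556.3 × 42.48 = 23.6 kΩ.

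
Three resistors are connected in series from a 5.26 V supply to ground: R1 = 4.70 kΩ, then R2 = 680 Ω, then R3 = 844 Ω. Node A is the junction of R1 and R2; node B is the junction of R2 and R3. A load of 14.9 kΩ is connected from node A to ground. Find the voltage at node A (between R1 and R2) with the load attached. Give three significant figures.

Below node A the series string R2+R3 = 1524 Ω sits in parallel with the 14900 Ω load: 1383 Ω.
V_A = 5.26 × 1383/(4700 + 1383) = 1.20 V.

V ≈ 1.20 V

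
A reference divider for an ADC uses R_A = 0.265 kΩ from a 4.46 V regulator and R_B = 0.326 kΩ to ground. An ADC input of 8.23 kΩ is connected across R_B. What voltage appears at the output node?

V_out ≈ 2.42 V

The load sits in parallel with R_B: R_B‖R_L = (326 × 8230) / (326 + 8230) = 313.6 Ω.
V_out = 4.46 × 313.6 / (265 + 313.6) = 4.46 × 313.6/578.6 = 2.42 V.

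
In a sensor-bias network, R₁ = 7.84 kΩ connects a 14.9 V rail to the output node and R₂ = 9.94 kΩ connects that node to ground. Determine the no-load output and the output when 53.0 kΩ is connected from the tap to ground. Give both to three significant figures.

Unloaded: 8.33 V; loaded: 7.69 V

Open-circuit: V = 14.9 × 9.94/(7.84 + 9.94) = 8.33 V.
With the load, R₂ becomes R₂‖R_L = 8.370 kΩ, so V = 14.9 × 8.370/16.21 = 7.69 V.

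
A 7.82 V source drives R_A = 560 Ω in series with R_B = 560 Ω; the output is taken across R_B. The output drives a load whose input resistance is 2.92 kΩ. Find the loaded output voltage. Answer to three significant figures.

V_out ≈ 3.57 V

The load sits in parallel with R_B: R_B‖R_L = (560 × 2920) / (560 + 2920) = 469.9 Ω.
V_out = 7.82 × 469.9 / (560 + 469.9) = 7.82 × 469.9/1030 = 3.57 V.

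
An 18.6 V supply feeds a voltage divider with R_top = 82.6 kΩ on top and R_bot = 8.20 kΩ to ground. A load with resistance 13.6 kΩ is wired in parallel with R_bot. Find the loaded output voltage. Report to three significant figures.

The load sits in parallel with R_bot: R_bot‖R_L = (8.20 × 13.6) / (8.20 + 13.6) = 5.116 kΩ.
V_out = 18.6 × 5.116 / (82.6 + 5.116) = 18.6 × 5.116/87.72 = 1.08 V.
(Unloaded it would have been 1.68 V.)

V_out ≈ 1.08 V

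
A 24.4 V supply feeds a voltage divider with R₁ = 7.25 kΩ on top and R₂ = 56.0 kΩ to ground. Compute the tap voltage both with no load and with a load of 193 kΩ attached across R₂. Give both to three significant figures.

Open-circuit: V = 24.4 × 56.0/(7.25 + 56.0) = 21.6 V.
With the load, R₂ becomes R₂‖R_L = 43.41 kΩ, so V = 24.4 × 43.41/50.66 = 20.9 V.

Unloaded: 21.6 V; loaded: 20.9 V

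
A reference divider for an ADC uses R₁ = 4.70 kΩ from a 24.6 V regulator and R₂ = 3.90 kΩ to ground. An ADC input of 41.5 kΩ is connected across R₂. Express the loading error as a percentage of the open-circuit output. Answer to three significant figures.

4.89 %

The divider's output (Thévenin) resistance is R₁‖R₂ = 2.131 kΩ.
Fractional drop under load = R_th/(R_th + R_L) = 2.131 / (2.131 + 41.5) = 0.04885.
So the output falls by 4.89 %.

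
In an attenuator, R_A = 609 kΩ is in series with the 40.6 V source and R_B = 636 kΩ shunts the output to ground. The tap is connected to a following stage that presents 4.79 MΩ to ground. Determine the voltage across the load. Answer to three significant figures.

The load sits in parallel with R_B: R_B‖R_L = (636 × 4790) / (636 + 4790) = 561.5 kΩ.
V_out = 40.6 × 561.5 / (609 + 561.5) = 40.6 × 561.5/1170 = 19.5 V.

V_out ≈ 19.5 V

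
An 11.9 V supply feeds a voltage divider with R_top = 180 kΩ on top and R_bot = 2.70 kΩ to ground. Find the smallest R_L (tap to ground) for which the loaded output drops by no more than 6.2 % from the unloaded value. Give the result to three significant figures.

R_L(min) ≈ 40.2 kΩ

Output resistance R_th = R_top‖R_bot = (180 × 2.70)/182.7 = 2.660 kΩ.
The fractional drop is R_th/(R_th + R_L); requiring this ≤ 0.0620 gives R_L ≥ R_th(1/0.0620 − 1) = 2.660 × 15.13 = 40.2 kΩ.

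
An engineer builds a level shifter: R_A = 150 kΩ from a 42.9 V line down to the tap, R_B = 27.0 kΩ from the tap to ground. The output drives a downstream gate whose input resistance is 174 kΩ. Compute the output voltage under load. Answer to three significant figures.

The load sits in parallel with R_B: R_B‖R_L = (27.0 × 174) / (27.0 + 174) = 23.37 kΩ.
V_out = 42.9 × 23.37 / (150 + 23.37) = 42.9 × 23.37/173.4 = 5.78 V.
(Unloaded it would have been 6.54 V.)

V_out ≈ 5.78 V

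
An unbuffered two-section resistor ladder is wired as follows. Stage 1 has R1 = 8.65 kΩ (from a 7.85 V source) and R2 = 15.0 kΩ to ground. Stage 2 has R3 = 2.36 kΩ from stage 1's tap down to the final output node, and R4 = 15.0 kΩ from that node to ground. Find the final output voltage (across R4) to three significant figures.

V_out ≈ 3.27 V

Stage 2 presents R3+R4 = 17.36 kΩ as a load on stage 1's tap.
Stage 1's lower leg becomes R2‖(R3+R4) = 8.047 kΩ, so V_mid = 7.85 × 8.047/16.70 = 3.783 V.
Stage 2 is itself unloaded: V_out = V_mid × R4/(R3+R4) = 3.783 × 15.0/17.36 = 3.27 V.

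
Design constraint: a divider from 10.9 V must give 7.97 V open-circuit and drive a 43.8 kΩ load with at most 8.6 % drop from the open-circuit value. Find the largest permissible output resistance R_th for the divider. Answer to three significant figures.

Loading drop = R_th/(R_th + R_L) ≤ 0.0860, so R_th ≤ R_L · ε/(1−ε) = 43.8 kΩ × 0.0860/0.9140 = 4.12 kΩ.

R_th ≤ 4.12 kΩ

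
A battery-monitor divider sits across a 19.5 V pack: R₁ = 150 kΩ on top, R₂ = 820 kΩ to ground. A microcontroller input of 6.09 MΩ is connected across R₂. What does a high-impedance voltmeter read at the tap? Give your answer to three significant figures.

V_out ≈ 16.1 V

The load sits in parallel with R₂: R₂‖R_L = (820 × 6090) / (820 + 6090) = 722.7 kΩ.
V_out = 19.5 × 722.7 / (150 + 722.7) = 19.5 × 722.7/872.7 = 16.1 V.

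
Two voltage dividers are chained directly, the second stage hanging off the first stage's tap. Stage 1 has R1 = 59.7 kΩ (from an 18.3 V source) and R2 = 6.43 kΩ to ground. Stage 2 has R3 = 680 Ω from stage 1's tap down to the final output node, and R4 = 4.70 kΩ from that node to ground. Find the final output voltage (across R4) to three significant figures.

Stage 2 presents R3+R4 = 5380 Ω as a load on stage 1's tap.
Stage 1's lower leg becomes R2‖(R3+R4) = 2929 Ω, so V_mid = 18.3 × 2929/62630 = 0.8559 V.
Stage 2 is itself unloaded: V_out = V_mid × R4/(R3+R4) = 0.8559 × 4700/5380 = 0.748 V.

V_out ≈ 0.748 V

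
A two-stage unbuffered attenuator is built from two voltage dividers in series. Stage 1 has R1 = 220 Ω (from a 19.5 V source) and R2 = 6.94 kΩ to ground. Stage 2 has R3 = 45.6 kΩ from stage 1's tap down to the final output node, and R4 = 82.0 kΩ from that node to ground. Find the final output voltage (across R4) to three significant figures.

Stage 2 presents R3+R4 = 127600 Ω as a load on stage 1's tap.
Stage 1's lower leg becomes R2‖(R3+R4) = 6582 Ω, so V_mid = 19.5 × 6582/6802 = 18.87 V.
Stage 2 is itself unloaded: V_out = V_mid × R4/(R3+R4) = 18.87 × 82000/127600 = 12.1 V.

V_out ≈ 12.1 V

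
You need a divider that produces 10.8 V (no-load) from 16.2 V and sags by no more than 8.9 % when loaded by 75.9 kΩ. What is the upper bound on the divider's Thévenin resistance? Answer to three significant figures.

R_th ≤ 7.42 kΩ

Loading drop = R_th/(R_th + R_L) ≤ 0.0890, so R_th ≤ R_L · ε/(1−ε) = 75.9 kΩ × 0.0890/0.9110 = 7.42 kΩ.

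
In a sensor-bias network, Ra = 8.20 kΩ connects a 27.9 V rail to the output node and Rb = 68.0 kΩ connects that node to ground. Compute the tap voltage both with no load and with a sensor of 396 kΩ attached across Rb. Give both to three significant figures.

Open-circuit: V = 27.9 × 68.0/(8.20 + 68.0) = 24.9 V.
With the load, Rb becomes Rb‖R_L = 58.03 kΩ, so V = 27.9 × 58.03/66.23 = 24.4 V.

Unloaded: 24.9 V; loaded: 24.4 V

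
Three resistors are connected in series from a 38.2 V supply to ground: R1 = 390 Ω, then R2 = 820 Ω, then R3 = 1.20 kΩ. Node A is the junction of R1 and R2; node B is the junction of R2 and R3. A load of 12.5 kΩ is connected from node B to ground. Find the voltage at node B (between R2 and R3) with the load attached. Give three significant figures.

V ≈ 18.1 V

At node B, R3 is in parallel with the load: R3‖R_L = 1095 Ω.
Below node A the resistance is R2 + (R3‖R_L) = 1915 Ω, so V_A = 38.2 × 1915/2305 = 31.74 V.
Then V_B = V_A × (R3‖R_L)/(R2 + R3‖R_L) = 31.74 × 1095/1915 = 18.1 V.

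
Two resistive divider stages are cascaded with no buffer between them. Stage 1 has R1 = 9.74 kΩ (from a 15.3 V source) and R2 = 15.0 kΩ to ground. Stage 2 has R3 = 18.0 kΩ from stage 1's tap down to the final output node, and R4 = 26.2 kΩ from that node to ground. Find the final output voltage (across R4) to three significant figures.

V_out ≈ 4.85 V

Stage 2 presents R3+R4 = 44.20 kΩ as a load on stage 1's tap.
Stage 1's lower leg becomes R2‖(R3+R4) = 11.20 kΩ, so V_mid = 15.3 × 11.20/20.94 = 8.183 V.
Stage 2 is itself unloaded: V_out = V_mid × R4/(R3+R4) = 8.183 × 26.2/44.20 = 4.85 V.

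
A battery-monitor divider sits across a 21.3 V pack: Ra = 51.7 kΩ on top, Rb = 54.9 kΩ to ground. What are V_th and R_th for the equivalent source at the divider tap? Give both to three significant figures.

V_th is the open-circuit tap voltage: 21.3 × 54.9/(51.7 + 54.9) = 11.0 V.
With the supply zeroed, Ra and Rb appear in parallel from the tap: R_th = Ra‖Rb = (51.7 × 54.9)/106.6 = 26.6 kΩ.

V_th = 11.0 V, R_th = 26.6 kΩ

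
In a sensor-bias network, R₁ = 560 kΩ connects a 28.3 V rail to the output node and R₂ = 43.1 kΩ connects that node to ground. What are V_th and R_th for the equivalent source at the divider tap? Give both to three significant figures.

V_th = 2.02 V, R_th = 40.0 kΩ

V_th is the open-circuit tap voltage: 28.3 × 43.1/(560 + 43.1) = 2.02 V.
With the supply zeroed, R₁ and R₂ appear in parallel from the tap: R_th = R₁‖R₂ = (560 × 43.1)/603.1 = 40.0 kΩ.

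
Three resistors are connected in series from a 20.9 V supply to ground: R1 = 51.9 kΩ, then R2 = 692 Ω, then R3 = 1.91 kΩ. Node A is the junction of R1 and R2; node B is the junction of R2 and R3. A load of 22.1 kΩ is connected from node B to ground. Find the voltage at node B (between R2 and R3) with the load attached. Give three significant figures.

V ≈ 0.676 V

At node B, R3 is in parallel with the load: R3‖R_L = 1758 Ω.
Below node A the resistance is R2 + (R3‖R_L) = 2450 Ω, so V_A = 20.9 × 2450/54350 = 0.9422 V.
Then V_B = V_A × (R3‖R_L)/(R2 + R3‖R_L) = 0.9422 × 1758/2450 = 0.676 V.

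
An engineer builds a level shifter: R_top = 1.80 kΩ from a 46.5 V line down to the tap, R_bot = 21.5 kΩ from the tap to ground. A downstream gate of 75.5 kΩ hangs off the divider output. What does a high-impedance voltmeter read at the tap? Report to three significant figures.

The load sits in parallel with R_bot: R_bot‖R_L = (21.5 × 75.5) / (21.5 + 75.5) = 16.73 kΩ.
V_out = 46.5 × 16.73 / (1.80 + 16.73) = 46.5 × 16.73/18.53 = 42.0 V.

V_out ≈ 42.0 V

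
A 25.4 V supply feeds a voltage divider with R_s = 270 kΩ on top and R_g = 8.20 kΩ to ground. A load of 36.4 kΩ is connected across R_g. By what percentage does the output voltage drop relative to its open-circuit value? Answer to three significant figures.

The divider's output (Thévenin) resistance is R_s‖R_g = 7.958 kΩ.
Fractional drop under load = R_th/(R_th + R_L) = 7.958 / (7.958 + 36.4) = 0.1794.
So the output falls by 17.9 %.

17.9 %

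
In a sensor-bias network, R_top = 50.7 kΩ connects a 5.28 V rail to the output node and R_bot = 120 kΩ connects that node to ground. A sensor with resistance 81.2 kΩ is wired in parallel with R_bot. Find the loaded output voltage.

The load sits in parallel with R_bot: R_bot‖R_L = (120 × 81.2) / (120 + 81.2) = 48.43 kΩ.
V_out = 5.28 × 48.43 / (50.7 + 48.43) = 5.28 × 48.43/99.13 = 2.58 V.

V_out ≈ 2.58 V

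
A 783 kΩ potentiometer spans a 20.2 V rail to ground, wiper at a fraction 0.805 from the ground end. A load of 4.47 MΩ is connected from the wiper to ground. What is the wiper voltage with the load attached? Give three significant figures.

The wiper splits the pot into (1−α)R = 152.7 kΩ above and αR = 630.3 kΩ below.
Lower section ‖ load = 552.4 kΩ.
V_wiper = 20.2 × 552.4/(152.7 + 552.4) = 15.8 V.

V ≈ 15.8 V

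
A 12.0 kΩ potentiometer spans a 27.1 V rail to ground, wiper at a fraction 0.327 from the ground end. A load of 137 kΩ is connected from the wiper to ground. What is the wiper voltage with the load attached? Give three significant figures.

V ≈ 8.69 V

The wiper splits the pot into (1−α)R = 8.076 kΩ above and αR = 3.924 kΩ below.
Lower section ‖ load = 3.815 kΩ.
V_wiper = 27.1 × 3.815/(8.076 + 3.815) = 8.69 V.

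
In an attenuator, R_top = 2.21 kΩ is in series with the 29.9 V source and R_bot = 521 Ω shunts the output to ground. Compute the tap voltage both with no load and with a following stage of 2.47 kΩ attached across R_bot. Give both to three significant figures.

Unloaded: 5.70 V; loaded: 4.87 V

Open-circuit: V = 29.9 × 521/(2210 + 521) = 5.70 V.
With the load, R_bot becomes R_bot‖R_L = 430.2 Ω, so V = 29.9 × 430.2/2640 = 4.87 V.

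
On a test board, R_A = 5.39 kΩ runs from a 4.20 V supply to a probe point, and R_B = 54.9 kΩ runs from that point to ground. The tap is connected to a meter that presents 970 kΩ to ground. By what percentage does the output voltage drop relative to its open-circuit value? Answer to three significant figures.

0.503 %

The divider's output (Thévenin) resistance is R_A‖R_B = 4.908 kΩ.
Fractional drop under load = R_th/(R_th + R_L) = 4.908 / (4.908 + 970) = 0.005034.
So the output falls by 0.503 %.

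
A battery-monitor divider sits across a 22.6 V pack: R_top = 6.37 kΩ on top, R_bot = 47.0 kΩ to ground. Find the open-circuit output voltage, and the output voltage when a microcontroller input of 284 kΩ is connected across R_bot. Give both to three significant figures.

Open-circuit: V = 22.6 × 47.0/(6.37 + 47.0) = 19.9 V.
With the load, R_bot becomes R_bot‖R_L = 40.33 kΩ, so V = 22.6 × 40.33/46.70 = 19.5 V.

Unloaded: 19.9 V; loaded: 19.5 V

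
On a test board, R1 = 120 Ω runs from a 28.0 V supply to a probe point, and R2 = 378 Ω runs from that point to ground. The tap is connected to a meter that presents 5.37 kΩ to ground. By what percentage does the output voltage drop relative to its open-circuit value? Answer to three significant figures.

1.67 %

The divider's output (Thévenin) resistance is R1‖R2 = 91.08 Ω.
Fractional drop under load = R_th/(R_th + R_L) = 91.08 / (91.08 + 5370) = 0.01668.
So the output falls by 1.67 %.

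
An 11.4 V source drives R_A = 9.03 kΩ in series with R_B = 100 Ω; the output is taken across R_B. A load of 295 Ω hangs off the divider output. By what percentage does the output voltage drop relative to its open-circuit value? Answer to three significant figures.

25.1 %

The divider's output (Thévenin) resistance is R_A‖R_B = 98.90 Ω.
Fractional drop under load = R_th/(R_th + R_L) = 98.90 / (98.90 + 295) = 0.2511.
So the output falls by 25.1 %.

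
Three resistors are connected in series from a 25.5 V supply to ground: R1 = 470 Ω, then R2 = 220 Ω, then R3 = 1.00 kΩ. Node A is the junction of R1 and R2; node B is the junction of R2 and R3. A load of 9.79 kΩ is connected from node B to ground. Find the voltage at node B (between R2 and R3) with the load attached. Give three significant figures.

V ≈ 14.5 V

At node B, R3 is in parallel with the load: R3‖R_L = 907.3 Ω.
Below node A the resistance is R2 + (R3‖R_L) = 1127 Ω, so V_A = 25.5 × 1127/1597 = 18.00 V.
Then V_B = V_A × (R3‖R_L)/(R2 + R3‖R_L) = 18.00 × 907.3/1127 = 14.5 V.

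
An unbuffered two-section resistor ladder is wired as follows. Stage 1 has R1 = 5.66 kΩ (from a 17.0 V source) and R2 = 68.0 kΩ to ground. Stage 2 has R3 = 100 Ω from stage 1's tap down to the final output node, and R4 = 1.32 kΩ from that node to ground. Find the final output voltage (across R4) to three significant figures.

Stage 2 presents R3+R4 = 1420 Ω as a load on stage 1's tap.
Stage 1's lower leg becomes R2‖(R3+R4) = 1391 Ω, so V_mid = 17.0 × 1391/7051 = 3.354 V.
Stage 2 is itself unloaded: V_out = V_mid × R4/(R3+R4) = 3.354 × 1320/1420 = 3.12 V.

V_out ≈ 3.12 V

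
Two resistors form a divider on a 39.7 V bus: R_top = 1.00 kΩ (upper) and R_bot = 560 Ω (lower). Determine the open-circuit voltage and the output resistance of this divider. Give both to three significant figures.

V_th = 14.3 V, R_th = 359 Ω

V_th is the open-circuit tap voltage: 39.7 × 560/(1000 + 560) = 14.3 V.
With the supply zeroed, R_top and R_bot appear in parallel from the tap: R_th = R_top‖R_bot = (1000 × 560)/1560 = 359 Ω.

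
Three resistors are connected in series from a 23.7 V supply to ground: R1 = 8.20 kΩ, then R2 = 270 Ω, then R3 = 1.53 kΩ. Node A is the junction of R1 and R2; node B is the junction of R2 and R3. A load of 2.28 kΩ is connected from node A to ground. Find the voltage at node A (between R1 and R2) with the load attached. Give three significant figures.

V ≈ 2.59 V

Below node A the series string R2+R3 = 1800 Ω sits in parallel with the 2280 Ω load: 1006 Ω.
V_A = 23.7 × 1006/(8200 + 1006) = 2.59 V.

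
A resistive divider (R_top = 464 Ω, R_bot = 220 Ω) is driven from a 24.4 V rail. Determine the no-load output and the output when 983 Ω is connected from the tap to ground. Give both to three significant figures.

Unloaded: 7.85 V; loaded: 6.81 V

Open-circuit: V = 24.4 × 220/(464 + 220) = 7.85 V.
With the load, R_bot becomes R_bot‖R_L = 179.8 Ω, so V = 24.4 × 179.8/643.8 = 6.81 V.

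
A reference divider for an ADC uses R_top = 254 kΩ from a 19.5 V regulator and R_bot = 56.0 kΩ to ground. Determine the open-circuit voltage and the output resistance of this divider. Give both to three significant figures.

V_th is the open-circuit tap voltage: 19.5 × 56.0/(254 + 56.0) = 3.52 V.
With the supply zeroed, R_top and R_bot appear in parallel from the tap: R_th = R_top‖R_bot = (254 × 56.0)/310.0 = 45.9 kΩ.

V_th = 3.52 V, R_th = 45.9 kΩ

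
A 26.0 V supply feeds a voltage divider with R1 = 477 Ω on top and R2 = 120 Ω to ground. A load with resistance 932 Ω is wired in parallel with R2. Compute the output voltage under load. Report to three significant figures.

The load sits in parallel with R2: R2‖R_L = (120 × 932) / (120 + 932) = 106.3 Ω.
V_out = 26.0 × 106.3 / (477 + 106.3) = 26.0 × 106.3/583.3 = 4.74 V.

V_out ≈ 4.74 V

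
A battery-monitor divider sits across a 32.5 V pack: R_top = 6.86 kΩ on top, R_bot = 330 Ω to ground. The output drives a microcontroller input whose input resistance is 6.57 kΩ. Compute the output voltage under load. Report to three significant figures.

The load sits in parallel with R_bot: R_bot‖R_L = (330 × 6570) / (330 + 6570) = 314.2 Ω.
V_out = 32.5 × 314.2 / (6860 + 314.2) = 32.5 × 314.2/7174 = 1.42 V.

V_out ≈ 1.42 V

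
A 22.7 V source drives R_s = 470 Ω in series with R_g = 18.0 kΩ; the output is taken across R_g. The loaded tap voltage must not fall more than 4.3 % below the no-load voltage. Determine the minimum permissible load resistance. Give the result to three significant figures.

Output resistance R_th = R_s‖R_g = (470 × 18000)/18470 = 458.0 Ω.
The fractional drop is R_th/(R_th + R_L); requiring this ≤ 0.0430 gives R_L ≥ R_th(1/0.0430 − 1) = 458.0 × 22.26 = 10.2 kΩ.

R_L(min) ≈ 10.2 kΩ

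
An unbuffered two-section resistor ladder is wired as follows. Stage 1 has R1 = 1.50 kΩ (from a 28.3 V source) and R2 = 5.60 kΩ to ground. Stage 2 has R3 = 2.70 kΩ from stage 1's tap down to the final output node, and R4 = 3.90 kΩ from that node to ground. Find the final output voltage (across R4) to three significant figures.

V_out ≈ 11.2 V

Stage 2 presents R3+R4 = 6.600 kΩ as a load on stage 1's tap.
Stage 1's lower leg becomes R2‖(R3+R4) = 3.030 kΩ, so V_mid = 28.3 × 3.030/4.530 = 18.93 V.
Stage 2 is itself unloaded: V_out = V_mid × R4/(R3+R4) = 18.93 × 3.90/6.600 = 11.2 V.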